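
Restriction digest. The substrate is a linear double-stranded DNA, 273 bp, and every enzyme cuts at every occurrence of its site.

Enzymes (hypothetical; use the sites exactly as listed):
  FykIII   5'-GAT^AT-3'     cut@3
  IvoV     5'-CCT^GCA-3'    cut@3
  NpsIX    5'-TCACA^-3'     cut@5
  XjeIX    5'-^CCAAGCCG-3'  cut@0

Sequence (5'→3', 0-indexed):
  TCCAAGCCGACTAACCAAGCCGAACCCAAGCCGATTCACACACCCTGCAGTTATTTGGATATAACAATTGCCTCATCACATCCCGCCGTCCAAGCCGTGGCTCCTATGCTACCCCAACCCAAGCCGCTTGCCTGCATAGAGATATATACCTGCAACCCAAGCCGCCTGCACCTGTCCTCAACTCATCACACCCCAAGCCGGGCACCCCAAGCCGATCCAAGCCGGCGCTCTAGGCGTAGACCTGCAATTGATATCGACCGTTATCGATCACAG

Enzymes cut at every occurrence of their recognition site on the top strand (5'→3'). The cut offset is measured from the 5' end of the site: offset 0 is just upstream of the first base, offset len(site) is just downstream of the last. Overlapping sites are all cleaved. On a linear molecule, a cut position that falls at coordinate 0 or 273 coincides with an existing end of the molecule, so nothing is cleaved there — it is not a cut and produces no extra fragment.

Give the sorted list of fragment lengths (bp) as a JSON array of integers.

[1,1,2,5,6,8,9,9,10,10,11,11,13,14,14,15,15,20,20,23,27,29]

Site scan:
  FykIII GATAT/3: at [57, 140, 249] ⇒ [60, 143, 252]
  IvoV CCTGCA/3: at [43, 130, 148, 164, 240] ⇒ [46, 133, 151, 167, 243]
  NpsIX TCACA/5: at [35, 75, 185, 267] ⇒ [40, 80, 190, 272]
  XjeIX CCAAGCCG/0: at [1, 14, 25, 89, 118, 156, 192, 206, 216] ⇒ [1, 14, 25, 89, 118, 156, 192, 206, 216]

Pooled cuts: [1, 14, 25, 40, 46, 60, 80, 89, 118, 133, 143, 151, 156, 167, 190, 192, 206, 216, 243, 252, 272]

Fragments:
  [0,1): 1 bp
  [1,14): 13 bp
  [14,25): 11 bp
  [25,40): 15 bp
  [40,46): 6 bp
  [46,60): 14 bp
  [60,80): 20 bp
  [80,89): 9 bp
  [89,118): 29 bp
  [118,133): 15 bp
  [133,143): 10 bp
  [143,151): 8 bp
  [151,156): 5 bp
  [156,167): 11 bp
  [167,190): 23 bp
  [190,192): 2 bp
  [192,206): 14 bp
  [206,216): 10 bp
  [216,243): 27 bp
  [243,252): 9 bp
  [252,272): 20 bp
  [272,273): 1 bp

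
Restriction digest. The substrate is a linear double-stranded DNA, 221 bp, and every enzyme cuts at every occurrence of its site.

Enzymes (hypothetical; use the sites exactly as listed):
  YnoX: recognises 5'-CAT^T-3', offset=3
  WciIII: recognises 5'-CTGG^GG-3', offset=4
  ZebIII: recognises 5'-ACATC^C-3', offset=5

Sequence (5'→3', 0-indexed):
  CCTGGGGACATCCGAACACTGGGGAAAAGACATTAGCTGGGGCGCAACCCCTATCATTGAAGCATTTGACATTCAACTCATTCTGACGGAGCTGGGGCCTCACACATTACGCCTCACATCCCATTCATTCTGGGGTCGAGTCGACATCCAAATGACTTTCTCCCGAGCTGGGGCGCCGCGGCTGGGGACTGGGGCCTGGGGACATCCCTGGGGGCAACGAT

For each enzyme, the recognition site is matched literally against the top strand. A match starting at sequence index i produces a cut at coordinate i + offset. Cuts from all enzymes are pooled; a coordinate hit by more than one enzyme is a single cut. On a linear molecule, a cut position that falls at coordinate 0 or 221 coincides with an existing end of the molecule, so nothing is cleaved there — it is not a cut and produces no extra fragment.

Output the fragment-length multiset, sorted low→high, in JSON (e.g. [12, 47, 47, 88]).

[4,4,5,5,5,7,7,7,7,7,7,8,9,10,10,11,12,13,14,14,15,17,23]

Site scan:
  YnoX (CATT, off=3): starts [30, 54, 62, 69, 78, 104, 121, 125] → cuts [33, 57, 65, 72, 81, 107, 124, 128]
  WciIII (CTGGGG, off=4): starts [1, 18, 36, 91, 129, 167, 181, 188, 195, 207] → cuts [5, 22, 40, 95, 133, 171, 185, 192, 199, 211]
  ZebIII (ACATCC, off=5): starts [7, 115, 143, 201] → cuts [12, 120, 148, 206]

Pooled cuts: [5, 12, 22, 33, 40, 57, 65, 72, 81, 95, 107, 120, 124, 128, 133, 148, 171, 185, 192, 199, 206, 211]

Fragment lengths:
  [0,5): 5 bp
  [5,12): 7 bp
  [12,22): 10 bp
  [22,33): 11 bp
  [33,40): 7 bp
  [40,57): 17 bp
  [57,65): 8 bp
  [65,72): 7 bp
  [72,81): 9 bp
  [81,95): 14 bp
  [95,107): 12 bp
  [107,120): 13 bp
  [120,124): 4 bp
  [124,128): 4 bp
  [128,133): 5 bp
  [133,148): 15 bp
  [148,171): 23 bp
  [171,185): 14 bp
  [185,192): 7 bp
  [192,199): 7 bp
  [199,206): 7 bp
  [206,211): 5 bp
  [211,221): 10 bp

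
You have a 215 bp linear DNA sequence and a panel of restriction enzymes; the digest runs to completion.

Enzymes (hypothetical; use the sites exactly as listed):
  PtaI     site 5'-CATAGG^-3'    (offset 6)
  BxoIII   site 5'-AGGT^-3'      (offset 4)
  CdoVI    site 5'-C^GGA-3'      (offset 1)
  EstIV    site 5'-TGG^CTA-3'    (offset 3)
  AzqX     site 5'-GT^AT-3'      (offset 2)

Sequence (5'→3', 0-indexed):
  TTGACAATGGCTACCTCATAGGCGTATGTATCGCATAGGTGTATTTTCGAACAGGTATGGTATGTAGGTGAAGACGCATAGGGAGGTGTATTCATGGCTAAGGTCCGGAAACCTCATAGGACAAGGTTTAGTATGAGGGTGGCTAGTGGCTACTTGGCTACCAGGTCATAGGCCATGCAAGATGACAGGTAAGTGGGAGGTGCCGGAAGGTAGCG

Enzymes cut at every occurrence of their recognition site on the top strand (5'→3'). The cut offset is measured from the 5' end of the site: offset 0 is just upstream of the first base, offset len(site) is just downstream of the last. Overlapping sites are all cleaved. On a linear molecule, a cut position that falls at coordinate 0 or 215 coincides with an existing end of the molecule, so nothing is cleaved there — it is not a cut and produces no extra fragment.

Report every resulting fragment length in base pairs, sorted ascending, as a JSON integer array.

[1,2,2,2,3,3,4,4,5,5,5,6,7,7,7,7,8,8,8,9,10,10,10,11,12,13,14,14,18]

Site scan:
  PtaI (CATAGG, off=6): starts [16, 33, 76, 114, 166] → cuts [22, 39, 82, 120, 172]
  BxoIII (AGGT, off=4): starts [36, 52, 65, 83, 100, 123, 162, 186, 197, 207] → cuts [40, 56, 69, 87, 104, 127, 166, 190, 201, 211]
  CdoVI (CGGA, off=1): starts [105, 203] → cuts [106, 204]
  EstIV (TGGCTA, off=3): starts [7, 94, 139, 146, 154] → cuts [10, 97, 142, 149, 157]
  AzqX (GTAT, off=2): starts [23, 27, 40, 54, 59, 87, 130] → cuts [25, 29, 42, 56, 61, 89, 132]

All cut coordinates (distinct, sorted): [10, 22, 25, 29, 39, 40, 42, 56, 61, 69, 82, 87, 89, 97, 104, 106, 120, 127, 132, 142, 149, 157, 166, 172, 190, 201, 204, 211]

Fragments:
  [0,10): 10 bp
  [10,22): 12 bp
  [22,25): 3 bp
  [25,29): 4 bp
  [29,39): 10 bp
  [39,40): 1 bp
  [40,42): 2 bp
  [42,56): 14 bp
  [56,61): 5 bp
  [61,69): 8 bp
  [69,82): 13 bp
  [82,87): 5 bp
  [87,89): 2 bp
  [89,97): 8 bp
  [97,104): 7 bp
  [104,106): 2 bp
  [106,120): 14 bp
  [120,127): 7 bp
  [127,132): 5 bp
  [132,142): 10 bp
  [142,149): 7 bp
  [149,157): 8 bp
  [157,166): 9 bp
  [166,172): 6 bp
  [172,190): 18 bp
  [190,201): 11 bp
  [201,204): 3 bp
  [204,211): 7 bp
  [211,215): 4 bp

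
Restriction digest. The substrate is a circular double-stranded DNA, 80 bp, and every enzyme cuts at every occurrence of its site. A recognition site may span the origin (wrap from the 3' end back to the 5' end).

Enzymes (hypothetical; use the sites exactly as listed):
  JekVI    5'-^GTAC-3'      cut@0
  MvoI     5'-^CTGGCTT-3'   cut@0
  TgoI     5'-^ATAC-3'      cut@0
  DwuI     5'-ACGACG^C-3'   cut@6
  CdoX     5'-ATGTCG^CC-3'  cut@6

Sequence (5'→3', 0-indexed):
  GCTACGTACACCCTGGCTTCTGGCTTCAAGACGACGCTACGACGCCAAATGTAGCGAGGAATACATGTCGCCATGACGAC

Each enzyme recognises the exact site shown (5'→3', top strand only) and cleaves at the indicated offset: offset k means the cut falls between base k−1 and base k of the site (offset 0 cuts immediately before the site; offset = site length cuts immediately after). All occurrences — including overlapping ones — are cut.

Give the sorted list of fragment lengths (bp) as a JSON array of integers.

[4,7,7,8,10,11,16,17]

Scan for sites:
  JekVI (GTAC, off=0): starts [5] → cuts [5]
  MvoI (CTGGCTT, off=0): starts [12, 19] → cuts [12, 19]
  TgoI (ATAC, off=0): starts [60] → cuts [60]
  DwuI (ACGACGC, off=6): starts [30, 38, 75] → cuts [1, 36, 44]
  CdoX (ATGTCGCC, off=6): starts [64] → cuts [70]

Pooled cuts: [1, 5, 12, 19, 36, 44, 60, 70]

Fragment lengths:
  1→5: 4 bp
  5→12: 7 bp
  12→19: 7 bp
  19→36: 17 bp
  36→44: 8 bp
  44→60: 16 bp
  60→70: 10 bp
  70→1 (wrap): 80-70+1 = 11 bp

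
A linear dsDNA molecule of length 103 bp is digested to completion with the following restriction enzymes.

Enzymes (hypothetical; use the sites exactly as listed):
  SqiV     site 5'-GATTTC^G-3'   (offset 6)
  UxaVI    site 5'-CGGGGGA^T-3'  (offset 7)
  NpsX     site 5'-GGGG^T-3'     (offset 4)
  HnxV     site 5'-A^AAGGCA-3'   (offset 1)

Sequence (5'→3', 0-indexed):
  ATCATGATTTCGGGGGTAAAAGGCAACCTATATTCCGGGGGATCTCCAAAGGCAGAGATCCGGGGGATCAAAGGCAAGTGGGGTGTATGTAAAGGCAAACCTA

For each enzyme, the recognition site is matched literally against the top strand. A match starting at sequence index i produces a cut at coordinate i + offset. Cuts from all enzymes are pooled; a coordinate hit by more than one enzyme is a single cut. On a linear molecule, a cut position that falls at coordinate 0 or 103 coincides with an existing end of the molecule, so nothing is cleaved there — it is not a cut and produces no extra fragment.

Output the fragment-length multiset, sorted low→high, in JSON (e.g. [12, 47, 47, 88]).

Scan for sites:
  SqiV (GATTTCG, off=6): starts [5] → cuts [11]
  UxaVI (CGGGGGAT, off=7): starts [35, 60] → cuts [42, 67]
  NpsX (GGGGT, off=4): starts [12, 79] → cuts [16, 83]
  HnxV (AAAGGCA, off=1): starts [18, 47, 69, 90] → cuts [19, 48, 70, 91]

Pooled cuts: [11, 16, 19, 42, 48, 67, 70, 83, 91]

Fragment lengths:
  [0,11): 11 bp
  [11,16): 5 bp
  [16,19): 3 bp
  [19,42): 23 bp
  [42,48): 6 bp
  [48,67): 19 bp
  [67,70): 3 bp
  [70,83): 13 bp
  [83,91): 8 bp
  [91,103): 12 bp

[3,3,5,6,8,11,12,13,19,23]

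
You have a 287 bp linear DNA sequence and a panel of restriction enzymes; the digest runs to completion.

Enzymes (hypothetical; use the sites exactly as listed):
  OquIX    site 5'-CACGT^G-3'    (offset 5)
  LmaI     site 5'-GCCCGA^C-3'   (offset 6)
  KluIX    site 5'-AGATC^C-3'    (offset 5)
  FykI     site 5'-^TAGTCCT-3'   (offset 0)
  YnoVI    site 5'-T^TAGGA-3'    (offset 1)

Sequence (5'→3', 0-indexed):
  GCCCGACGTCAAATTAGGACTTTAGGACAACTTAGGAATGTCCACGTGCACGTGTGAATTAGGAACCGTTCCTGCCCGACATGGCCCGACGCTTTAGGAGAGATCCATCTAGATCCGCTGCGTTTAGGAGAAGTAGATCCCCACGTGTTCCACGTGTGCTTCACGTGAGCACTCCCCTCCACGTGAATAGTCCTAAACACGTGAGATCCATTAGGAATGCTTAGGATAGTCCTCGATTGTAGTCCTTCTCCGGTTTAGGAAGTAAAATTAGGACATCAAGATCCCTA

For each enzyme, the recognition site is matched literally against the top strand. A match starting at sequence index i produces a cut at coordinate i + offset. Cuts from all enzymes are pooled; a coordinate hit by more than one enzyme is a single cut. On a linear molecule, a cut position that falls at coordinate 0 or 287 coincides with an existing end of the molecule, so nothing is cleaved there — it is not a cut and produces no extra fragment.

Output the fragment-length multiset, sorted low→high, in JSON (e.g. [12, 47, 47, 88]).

[3,3,4,5,5,6,6,6,6,7,8,8,9,9,10,10,10,10,11,11,13,13,15,15,15,15,16,18,20]

Per-enzyme occurrences:
  OquIX (CACGTG, off=5): starts [42, 48, 141, 150, 161, 179, 197] → cuts [47, 53, 146, 155, 166, 184, 202]
  LmaI (GCCCGAC, off=6): starts [0, 73, 83] → cuts [6, 79, 89]
  KluIX (AGATCC, off=5): starts [100, 110, 134, 203, 278] → cuts [105, 115, 139, 208, 283]
  FykI (TAGTCCT, off=0): starts [187, 226, 239] → cuts [187, 226, 239]
  YnoVI (TTAGGA, off=1): starts [13, 21, 31, 58, 93, 123, 210, 220, 254, 267] → cuts [14, 22, 32, 59, 94, 124, 211, 221, 255, 268]

All cut coordinates (distinct, sorted): [6, 14, 22, 32, 47, 53, 59, 79, 89, 94, 105, 115, 124, 139, 146, 155, 166, 184, 187, 202, 208, 211, 221, 226, 239, 255, 268, 283]

Fragment lengths:
  [0,6): 6 bp
  [6,14): 8 bp
  [14,22): 8 bp
  [22,32): 10 bp
  [32,47): 15 bp
  [47,53): 6 bp
  [53,59): 6 bp
  [59,79): 20 bp
  [79,89): 10 bp
  [89,94): 5 bp
  [94,105): 11 bp
  [105,115): 10 bp
  [115,124): 9 bp
  [124,139): 15 bp
  [139,146): 7 bp
  [146,155): 9 bp
  [155,166): 11 bp
  [166,184): 18 bp
  [184,187): 3 bp
  [187,202): 15 bp
  [202,208): 6 bp
  [208,211): 3 bp
  [211,221): 10 bp
  [221,226): 5 bp
  [226,239): 13 bp
  [239,255): 16 bp
  [255,268): 13 bp
  [268,283): 15 bp
  [283,287): 4 bp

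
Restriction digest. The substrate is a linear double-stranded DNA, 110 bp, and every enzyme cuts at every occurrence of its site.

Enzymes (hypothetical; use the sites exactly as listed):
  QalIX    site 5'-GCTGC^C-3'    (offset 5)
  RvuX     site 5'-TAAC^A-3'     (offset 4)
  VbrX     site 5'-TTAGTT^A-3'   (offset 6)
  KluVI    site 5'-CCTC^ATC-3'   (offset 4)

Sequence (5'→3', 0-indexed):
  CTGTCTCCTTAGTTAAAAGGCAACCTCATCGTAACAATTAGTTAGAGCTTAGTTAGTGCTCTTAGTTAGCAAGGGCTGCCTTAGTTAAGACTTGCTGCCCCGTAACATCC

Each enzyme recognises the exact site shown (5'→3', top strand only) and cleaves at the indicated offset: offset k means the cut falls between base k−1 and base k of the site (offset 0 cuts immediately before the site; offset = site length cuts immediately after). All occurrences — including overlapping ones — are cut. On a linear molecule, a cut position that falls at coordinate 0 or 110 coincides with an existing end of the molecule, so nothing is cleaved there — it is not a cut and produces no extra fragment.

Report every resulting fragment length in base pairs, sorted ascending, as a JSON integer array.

Per-enzyme occurrences:
  QalIX (GCTGCC, off=5): starts [74, 93] → cuts [79, 98]
  RvuX (TAACA, off=4): starts [31, 102] → cuts [35, 106]
  VbrX (TTAGTTA, off=6): starts [8, 37, 48, 61, 80] → cuts [14, 43, 54, 67, 86]
  KluVI (CCTCATC, off=4): starts [23] → cuts [27]

All cut coordinates (distinct, sorted): [14, 27, 35, 43, 54, 67, 79, 86, 98, 106]

Fragments:
  [0,14): 14 bp
  [14,27): 13 bp
  [27,35): 8 bp
  [35,43): 8 bp
  [43,54): 11 bp
  [54,67): 13 bp
  [67,79): 12 bp
  [79,86): 7 bp
  [86,98): 12 bp
  [98,106): 8 bp
  [106,110): 4 bp

[4,7,8,8,8,11,12,12,13,13,14]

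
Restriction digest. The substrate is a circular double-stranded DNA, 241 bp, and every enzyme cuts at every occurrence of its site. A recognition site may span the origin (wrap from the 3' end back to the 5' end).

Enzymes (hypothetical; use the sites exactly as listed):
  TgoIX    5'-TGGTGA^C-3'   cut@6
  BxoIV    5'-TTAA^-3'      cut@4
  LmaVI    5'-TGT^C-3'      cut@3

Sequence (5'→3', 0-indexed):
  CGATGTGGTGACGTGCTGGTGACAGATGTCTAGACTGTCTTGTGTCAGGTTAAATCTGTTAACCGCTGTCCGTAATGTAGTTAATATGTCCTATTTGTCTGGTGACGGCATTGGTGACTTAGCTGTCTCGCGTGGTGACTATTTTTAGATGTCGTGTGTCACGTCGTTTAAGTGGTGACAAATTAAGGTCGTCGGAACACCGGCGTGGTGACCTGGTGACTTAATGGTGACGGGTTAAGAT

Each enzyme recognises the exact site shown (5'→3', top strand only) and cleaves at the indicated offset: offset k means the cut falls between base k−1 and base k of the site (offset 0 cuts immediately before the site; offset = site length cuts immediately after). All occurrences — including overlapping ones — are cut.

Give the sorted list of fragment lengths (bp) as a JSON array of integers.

Site scan:
  TgoIX TGGTGAC/6: at [5, 16, 99, 111, 132, 172, 205, 213, 224] ⇒ [11, 22, 105, 117, 138, 178, 211, 219, 230]
  BxoIV TTAA/4: at [49, 58, 80, 167, 182, 220, 234] ⇒ [53, 62, 84, 171, 186, 224, 238]
  LmaVI TGTC/3: at [26, 35, 42, 66, 86, 95, 123, 149, 156] ⇒ [29, 38, 45, 69, 89, 98, 126, 152, 159]

Pooled cuts: [11, 22, 29, 38, 45, 53, 62, 69, 84, 89, 98, 105, 117, 126, 138, 152, 159, 171, 178, 186, 211, 219, 224, 230, 238]

Fragment lengths:
  11→22: 11 bp
  22→29: 7 bp
  29→38: 9 bp
  38→45: 7 bp
  45→53: 8 bp
  53→62: 9 bp
  62→69: 7 bp
  69→84: 15 bp
  84→89: 5 bp
  89→98: 9 bp
  98→105: 7 bp
  105→117: 12 bp
  117→126: 9 bp
  126→138: 12 bp
  138→152: 14 bp
  152→159: 7 bp
  159→171: 12 bp
  171→178: 7 bp
  178→186: 8 bp
  186→211: 25 bp
  211→219: 8 bp
  219→224: 5 bp
  224→230: 6 bp
  230→238: 8 bp
  238→11 (wrap): 241-238+11 = 14 bp

[5,5,6,7,7,7,7,7,7,8,8,8,8,9,9,9,9,11,12,12,12,14,14,15,25]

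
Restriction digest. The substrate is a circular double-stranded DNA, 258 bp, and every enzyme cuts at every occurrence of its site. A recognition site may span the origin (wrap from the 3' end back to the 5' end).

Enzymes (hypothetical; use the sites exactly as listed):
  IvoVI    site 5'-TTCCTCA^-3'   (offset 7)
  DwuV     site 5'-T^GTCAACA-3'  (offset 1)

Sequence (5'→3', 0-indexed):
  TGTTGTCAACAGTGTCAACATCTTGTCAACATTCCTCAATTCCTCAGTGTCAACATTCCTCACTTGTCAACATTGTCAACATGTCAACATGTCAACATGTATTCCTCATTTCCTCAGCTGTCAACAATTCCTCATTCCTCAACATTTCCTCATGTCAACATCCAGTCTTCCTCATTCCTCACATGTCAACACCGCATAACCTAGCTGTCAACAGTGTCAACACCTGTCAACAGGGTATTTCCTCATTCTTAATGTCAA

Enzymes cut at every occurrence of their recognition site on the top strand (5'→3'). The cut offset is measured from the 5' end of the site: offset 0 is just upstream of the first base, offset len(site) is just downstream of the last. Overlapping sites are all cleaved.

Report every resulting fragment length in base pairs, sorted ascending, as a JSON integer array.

[1,2,3,3,3,7,7,8,8,8,8,9,9,9,10,11,11,14,14,15,17,18,20,21,22]

Per-enzyme occurrences:
  IvoVI TTCCTCA/7: at [31, 39, 55, 101, 109, 127, 134, 145, 167, 174, 238] ⇒ [38, 46, 62, 108, 116, 134, 141, 152, 174, 181, 245]
  DwuV TGTCAACA/1: at [3, 12, 23, 47, 64, 73, 81, 89, 118, 152, 183, 205, 214, 224] ⇒ [4, 13, 24, 48, 65, 74, 82, 90, 119, 153, 184, 206, 215, 225]

Pooled cuts: [4, 13, 24, 38, 46, 48, 62, 65, 74, 82, 90, 108, 116, 119, 134, 141, 152, 153, 174, 181, 184, 206, 215, 225, 245]

Fragment lengths:
  4→13: 9 bp
  13→24: 11 bp
  24→38: 14 bp
  38→46: 8 bp
  46→48: 2 bp
  48→62: 14 bp
  62→65: 3 bp
  65→74: 9 bp
  74→82: 8 bp
  82→90: 8 bp
  90→108: 18 bp
  108→116: 8 bp
  116→119: 3 bp
  119→134: 15 bp
  134→141: 7 bp
  141→152: 11 bp
  152→153: 1 bp
  153→174: 21 bp
  174→181: 7 bp
  181→184: 3 bp
  184→206: 22 bp
  206→215: 9 bp
  215→225: 10 bp
  225→245: 20 bp
  245→4 (wrap): 258-245+4 = 17 bp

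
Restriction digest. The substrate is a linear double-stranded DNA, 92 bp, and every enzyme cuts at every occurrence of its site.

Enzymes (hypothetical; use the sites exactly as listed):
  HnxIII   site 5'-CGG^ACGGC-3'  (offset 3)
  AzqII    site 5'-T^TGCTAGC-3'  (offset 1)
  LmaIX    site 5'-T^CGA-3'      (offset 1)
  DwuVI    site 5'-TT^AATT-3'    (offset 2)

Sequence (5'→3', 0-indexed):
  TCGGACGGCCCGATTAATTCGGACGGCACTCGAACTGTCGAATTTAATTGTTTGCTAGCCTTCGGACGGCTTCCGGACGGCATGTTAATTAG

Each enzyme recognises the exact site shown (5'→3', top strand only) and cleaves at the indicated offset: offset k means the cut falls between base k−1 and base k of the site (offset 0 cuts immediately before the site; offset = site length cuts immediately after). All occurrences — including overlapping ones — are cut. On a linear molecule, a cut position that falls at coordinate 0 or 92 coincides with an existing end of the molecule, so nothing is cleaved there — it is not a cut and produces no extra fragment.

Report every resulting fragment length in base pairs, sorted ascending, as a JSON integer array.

[4,6,7,7,7,8,8,10,11,11,13]

Per-enzyme occurrences:
  HnxIII (CGGACGGC, off=3): starts [1, 19, 62, 73] → cuts [4, 22, 65, 76]
  AzqII (TTGCTAGC, off=1): starts [51] → cuts [52]
  LmaIX (TCGA, off=1): starts [29, 37] → cuts [30, 38]
  DwuVI (TTAATT, off=2): starts [13, 43, 84] → cuts [15, 45, 86]

All cut coordinates (distinct, sorted): [4, 15, 22, 30, 38, 45, 52, 65, 76, 86]

Fragments:
  [0,4): 4 bp
  [4,15): 11 bp
  [15,22): 7 bp
  [22,30): 8 bp
  [30,38): 8 bp
  [38,45): 7 bp
  [45,52): 7 bp
  [52,65): 13 bp
  [65,76): 11 bp
  [76,86): 10 bp
  [86,92): 6 bp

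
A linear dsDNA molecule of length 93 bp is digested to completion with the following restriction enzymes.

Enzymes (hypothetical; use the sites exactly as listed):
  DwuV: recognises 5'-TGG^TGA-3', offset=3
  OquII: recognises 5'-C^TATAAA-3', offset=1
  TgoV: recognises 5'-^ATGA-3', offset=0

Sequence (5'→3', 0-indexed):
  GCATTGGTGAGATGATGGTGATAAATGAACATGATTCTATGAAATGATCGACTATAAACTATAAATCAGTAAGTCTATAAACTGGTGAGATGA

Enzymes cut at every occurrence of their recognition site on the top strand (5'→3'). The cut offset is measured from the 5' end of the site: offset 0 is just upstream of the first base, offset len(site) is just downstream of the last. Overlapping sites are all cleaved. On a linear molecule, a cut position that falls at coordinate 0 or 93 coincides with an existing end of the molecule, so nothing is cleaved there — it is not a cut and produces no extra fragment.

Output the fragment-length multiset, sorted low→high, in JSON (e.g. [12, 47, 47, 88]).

[4,4,4,5,6,6,7,7,7,8,9,10,16]

Site scan:
  DwuV (TGGTGA, off=3): starts [4, 15, 82] → cuts [7, 18, 85]
  OquII (CTATAAA, off=1): starts [51, 58, 74] → cuts [52, 59, 75]
  TgoV (ATGA, off=0): starts [11, 24, 30, 38, 43, 89] → cuts [11, 24, 30, 38, 43, 89]

Pooled cuts: [7, 11, 18, 24, 30, 38, 43, 52, 59, 75, 85, 89]

Fragment lengths:
  [0,7): 7 bp
  [7,11): 4 bp
  [11,18): 7 bp
  [18,24): 6 bp
  [24,30): 6 bp
  [30,38): 8 bp
  [38,43): 5 bp
  [43,52): 9 bp
  [52,59): 7 bp
  [59,75): 16 bp
  [75,85): 10 bp
  [85,89): 4 bp
  [89,93): 4 bp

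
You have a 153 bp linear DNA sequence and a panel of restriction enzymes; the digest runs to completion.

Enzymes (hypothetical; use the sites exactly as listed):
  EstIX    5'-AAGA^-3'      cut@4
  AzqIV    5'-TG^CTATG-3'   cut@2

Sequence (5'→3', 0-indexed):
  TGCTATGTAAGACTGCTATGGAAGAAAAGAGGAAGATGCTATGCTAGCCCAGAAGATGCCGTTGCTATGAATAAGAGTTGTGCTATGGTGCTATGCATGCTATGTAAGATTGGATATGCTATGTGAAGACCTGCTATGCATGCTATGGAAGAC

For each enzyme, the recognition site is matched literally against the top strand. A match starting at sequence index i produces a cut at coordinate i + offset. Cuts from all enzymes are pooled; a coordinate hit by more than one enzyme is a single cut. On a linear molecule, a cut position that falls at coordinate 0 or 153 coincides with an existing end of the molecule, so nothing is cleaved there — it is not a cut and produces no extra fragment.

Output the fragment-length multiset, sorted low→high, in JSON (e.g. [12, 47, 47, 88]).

Scan for sites:
  EstIX AAGA/4: at [8, 21, 26, 32, 52, 72, 105, 125, 148] ⇒ [12, 25, 30, 36, 56, 76, 109, 129, 152]
  AzqIV TGCTATG/2: at [0, 13, 36, 62, 80, 88, 97, 116, 131, 140] ⇒ [2, 15, 38, 64, 82, 90, 99, 118, 133, 142]

All cut coordinates (distinct, sorted): [2, 12, 15, 25, 30, 36, 38, 56, 64, 76, 82, 90, 99, 109, 118, 129, 133, 142, 152]

Fragment lengths:
  [0,2): 2 bp
  [2,12): 10 bp
  [12,15): 3 bp
  [15,25): 10 bp
  [25,30): 5 bp
  [30,36): 6 bp
  [36,38): 2 bp
  [38,56): 18 bp
  [56,64): 8 bp
  [64,76): 12 bp
  [76,82): 6 bp
  [82,90): 8 bp
  [90,99): 9 bp
  [99,109): 10 bp
  [109,118): 9 bp
  [118,129): 11 bp
  [129,133): 4 bp
  [133,142): 9 bp
  [142,152): 10 bp
  [152,153): 1 bp

[1,2,2,3,4,5,6,6,8,8,9,9,9,10,10,10,10,11,12,18]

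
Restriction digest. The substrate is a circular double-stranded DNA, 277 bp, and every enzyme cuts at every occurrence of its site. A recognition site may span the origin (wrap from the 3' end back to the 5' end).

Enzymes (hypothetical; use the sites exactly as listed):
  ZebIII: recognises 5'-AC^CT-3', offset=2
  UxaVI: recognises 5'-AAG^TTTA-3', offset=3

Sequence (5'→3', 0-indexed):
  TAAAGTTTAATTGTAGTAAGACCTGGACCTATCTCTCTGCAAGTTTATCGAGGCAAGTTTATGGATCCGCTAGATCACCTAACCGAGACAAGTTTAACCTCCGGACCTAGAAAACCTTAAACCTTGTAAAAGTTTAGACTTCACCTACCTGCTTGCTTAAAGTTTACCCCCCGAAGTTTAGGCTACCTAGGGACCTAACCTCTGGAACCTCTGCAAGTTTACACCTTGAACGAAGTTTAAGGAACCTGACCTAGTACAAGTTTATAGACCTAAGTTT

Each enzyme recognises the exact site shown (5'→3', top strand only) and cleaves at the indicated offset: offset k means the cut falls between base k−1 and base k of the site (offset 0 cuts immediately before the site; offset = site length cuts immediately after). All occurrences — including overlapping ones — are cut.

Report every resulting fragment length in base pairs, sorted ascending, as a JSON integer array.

Scan for sites:
  ZebIII (ACCT, off=2): starts [20, 26, 76, 96, 104, 113, 120, 142, 146, 184, 192, 197, 206, 222, 243, 248, 267] → cuts [22, 28, 78, 98, 106, 115, 122, 144, 148, 186, 194, 199, 208, 224, 245, 250, 269]
  UxaVI (AAGTTTA, off=3): starts [2, 40, 54, 89, 129, 159, 173, 214, 232, 257] → cuts [5, 43, 57, 92, 132, 162, 176, 217, 235, 260]

Pooled cuts: [5, 22, 28, 43, 57, 78, 92, 98, 106, 115, 122, 132, 144, 148, 162, 176, 186, 194, 199, 208, 217, 224, 235, 245, 250, 260, 269]

Fragment lengths:
  5→22: 17 bp
  22→28: 6 bp
  28→43: 15 bp
  43→57: 14 bp
  57→78: 21 bp
  78→92: 14 bp
  92→98: 6 bp
  98→106: 8 bp
  106→115: 9 bp
  115→122: 7 bp
  122→132: 10 bp
  132→144: 12 bp
  144→148: 4 bp
  148→162: 14 bp
  162→176: 14 bp
  176→186: 10 bp
  186→194: 8 bp
  194→199: 5 bp
  199→208: 9 bp
  208→217: 9 bp
  217→224: 7 bp
  224→235: 11 bp
  235→245: 10 bp
  245→250: 5 bp
  250→260: 10 bp
  260→269: 9 bp
  269→5 (wrap): 277-269+5 = 13 bp

[4,5,5,6,6,7,7,8,8,9,9,9,9,10,10,10,10,11,12,13,14,14,14,14,15,17,21]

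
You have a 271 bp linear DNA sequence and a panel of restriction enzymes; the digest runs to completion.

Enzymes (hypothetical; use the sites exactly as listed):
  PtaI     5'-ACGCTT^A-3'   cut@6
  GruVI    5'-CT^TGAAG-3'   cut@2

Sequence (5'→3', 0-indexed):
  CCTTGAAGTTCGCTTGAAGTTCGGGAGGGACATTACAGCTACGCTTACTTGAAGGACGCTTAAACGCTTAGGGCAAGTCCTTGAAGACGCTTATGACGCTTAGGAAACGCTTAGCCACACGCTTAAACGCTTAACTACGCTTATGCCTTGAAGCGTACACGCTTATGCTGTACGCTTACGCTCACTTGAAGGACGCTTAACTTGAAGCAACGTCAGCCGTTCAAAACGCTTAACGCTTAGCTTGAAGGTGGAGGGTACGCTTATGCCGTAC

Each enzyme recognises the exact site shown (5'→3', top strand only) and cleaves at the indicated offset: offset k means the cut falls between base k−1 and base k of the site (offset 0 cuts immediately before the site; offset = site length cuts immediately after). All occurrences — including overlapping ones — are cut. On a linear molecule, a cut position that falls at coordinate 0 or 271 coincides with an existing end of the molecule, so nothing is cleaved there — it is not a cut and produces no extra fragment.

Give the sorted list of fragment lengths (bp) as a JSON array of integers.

Scan for sites:
  PtaI ACGCTTA/6: at [40, 55, 63, 86, 95, 106, 118, 126, 136, 158, 171, 192, 225, 232, 256] ⇒ [46, 61, 69, 92, 101, 112, 124, 132, 142, 164, 177, 198, 231, 238, 262]
  GruVI CTTGAAG/2: at [1, 12, 47, 79, 146, 184, 200, 240] ⇒ [3, 14, 49, 81, 148, 186, 202, 242]

All cut coordinates (distinct, sorted): [3, 14, 46, 49, 61, 69, 81, 92, 101, 112, 124, 132, 142, 148, 164, 177, 186, 198, 202, 231, 238, 242, 262]

Fragments:
  [0,3): 3 bp
  [3,14): 11 bp
  [14,46): 32 bp
  [46,49): 3 bp
  [49,61): 12 bp
  [61,69): 8 bp
  [69,81): 12 bp
  [81,92): 11 bp
  [92,101): 9 bp
  [101,112): 11 bp
  [112,124): 12 bp
  [124,132): 8 bp
  [132,142): 10 bp
  [142,148): 6 bp
  [148,164): 16 bp
  [164,177): 13 bp
  [177,186): 9 bp
  [186,198): 12 bp
  [198,202): 4 bp
  [202,231): 29 bp
  [231,238): 7 bp
  [238,242): 4 bp
  [242,262): 20 bp
  [262,271): 9 bp

[3,3,4,4,6,7,8,8,9,9,9,10,11,11,11,12,12,12,12,13,16,20,29,32]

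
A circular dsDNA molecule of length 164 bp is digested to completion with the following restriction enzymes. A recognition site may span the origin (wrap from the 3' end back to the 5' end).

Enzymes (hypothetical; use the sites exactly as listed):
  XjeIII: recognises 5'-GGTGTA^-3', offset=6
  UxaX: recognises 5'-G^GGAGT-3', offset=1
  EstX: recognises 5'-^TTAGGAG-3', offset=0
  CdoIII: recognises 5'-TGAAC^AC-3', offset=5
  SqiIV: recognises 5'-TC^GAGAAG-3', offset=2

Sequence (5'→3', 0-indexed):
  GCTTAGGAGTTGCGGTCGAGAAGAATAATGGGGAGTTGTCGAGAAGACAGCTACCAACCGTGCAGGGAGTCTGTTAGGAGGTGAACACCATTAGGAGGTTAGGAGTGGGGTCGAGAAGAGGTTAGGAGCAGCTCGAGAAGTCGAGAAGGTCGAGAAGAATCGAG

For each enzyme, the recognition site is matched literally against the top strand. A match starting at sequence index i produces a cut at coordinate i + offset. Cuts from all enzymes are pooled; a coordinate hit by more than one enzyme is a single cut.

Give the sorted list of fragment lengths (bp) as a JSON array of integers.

[4,8,8,8,9,9,9,13,13,14,14,15,15,25]

Scan for sites:
  XjeIII (GGTGTA, off=6): no sites
  UxaX (GGGAGT, off=1): starts [30, 64] → cuts [31, 65]
  EstX (TTAGGAG, off=0): starts [2, 73, 90, 98, 121] → cuts [2, 73, 90, 98, 121]
  CdoIII (TGAACAC, off=5): starts [81] → cuts [86]
  SqiIV (TCGAGAAG, off=2): starts [15, 38, 110, 132, 140, 149] → cuts [17, 40, 112, 134, 142, 151]

All cut coordinates (distinct, sorted): [2, 17, 31, 40, 65, 73, 86, 90, 98, 112, 121, 134, 142, 151]

Fragments:
  2→17: 15 bp
  17→31: 14 bp
  31→40: 9 bp
  40→65: 25 bp
  65→73: 8 bp
  73→86: 13 bp
  86→90: 4 bp
  90→98: 8 bp
  98→112: 14 bp
  112→121: 9 bp
  121→134: 13 bp
  134→142: 8 bp
  142→151: 9 bp
  151→2 (wrap): 164-151+2 = 15 bp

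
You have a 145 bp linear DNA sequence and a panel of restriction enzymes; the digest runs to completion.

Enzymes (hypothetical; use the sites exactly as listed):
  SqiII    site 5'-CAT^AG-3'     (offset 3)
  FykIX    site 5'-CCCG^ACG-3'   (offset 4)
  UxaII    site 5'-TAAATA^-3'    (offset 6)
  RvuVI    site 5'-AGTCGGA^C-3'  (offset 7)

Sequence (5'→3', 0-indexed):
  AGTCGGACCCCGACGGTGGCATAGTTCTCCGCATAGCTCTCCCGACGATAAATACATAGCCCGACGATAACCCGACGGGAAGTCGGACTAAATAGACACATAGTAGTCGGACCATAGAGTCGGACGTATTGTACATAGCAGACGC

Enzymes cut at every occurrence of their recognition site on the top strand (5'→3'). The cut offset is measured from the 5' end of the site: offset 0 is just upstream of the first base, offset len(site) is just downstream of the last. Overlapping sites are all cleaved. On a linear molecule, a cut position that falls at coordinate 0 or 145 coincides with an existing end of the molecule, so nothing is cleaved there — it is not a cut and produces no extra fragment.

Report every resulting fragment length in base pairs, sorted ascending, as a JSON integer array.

Per-enzyme occurrences:
  SqiII (CATAG, off=3): starts [19, 31, 54, 98, 112, 133] → cuts [22, 34, 57, 101, 115, 136]
  FykIX (CCCGACG, off=4): starts [8, 40, 59, 70] → cuts [12, 44, 63, 74]
  UxaII (TAAATA, off=6): starts [48, 88] → cuts [54, 94]
  RvuVI (AGTCGGAC, off=7): starts [0, 80, 104, 117] → cuts [7, 87, 111, 124]

Pooled cuts: [7, 12, 22, 34, 44, 54, 57, 63, 74, 87, 94, 101, 111, 115, 124, 136]

Fragment lengths:
  [0,7): 7 bp
  [7,12): 5 bp
  [12,22): 10 bp
  [22,34): 12 bp
  [34,44): 10 bp
  [44,54): 10 bp
  [54,57): 3 bp
  [57,63): 6 bp
  [63,74): 11 bp
  [74,87): 13 bp
  [87,94): 7 bp
  [94,101): 7 bp
  [101,111): 10 bp
  [111,115): 4 bp
  [115,124): 9 bp
  [124,136): 12 bp
  [136,145): 9 bp

[3,4,5,6,7,7,7,9,9,10,10,10,10,11,12,12,13]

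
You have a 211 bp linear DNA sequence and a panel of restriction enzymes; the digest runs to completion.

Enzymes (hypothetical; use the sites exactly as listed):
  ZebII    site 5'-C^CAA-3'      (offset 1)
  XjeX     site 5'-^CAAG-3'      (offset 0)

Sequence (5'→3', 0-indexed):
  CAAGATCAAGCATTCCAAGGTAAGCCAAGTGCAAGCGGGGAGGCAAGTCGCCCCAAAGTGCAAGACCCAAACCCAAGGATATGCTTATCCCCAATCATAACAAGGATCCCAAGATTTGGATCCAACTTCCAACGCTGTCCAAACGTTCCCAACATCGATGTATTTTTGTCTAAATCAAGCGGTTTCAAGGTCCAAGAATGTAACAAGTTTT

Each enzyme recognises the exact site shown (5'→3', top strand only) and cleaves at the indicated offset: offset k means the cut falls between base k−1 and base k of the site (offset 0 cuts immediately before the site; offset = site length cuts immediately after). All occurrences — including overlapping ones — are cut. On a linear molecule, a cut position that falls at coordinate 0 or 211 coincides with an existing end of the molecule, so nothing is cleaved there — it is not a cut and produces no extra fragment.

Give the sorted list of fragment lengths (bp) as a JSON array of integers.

[6,6,6,7,7,7,7,8,9,9,9,10,10,10,10,10,11,12,13,18,26]

Per-enzyme occurrences:
  ZebII CCAA/1: at [14, 24, 52, 66, 72, 90, 108, 121, 128, 138, 148, 191] ⇒ [15, 25, 53, 67, 73, 91, 109, 122, 129, 139, 149, 192]
  XjeX CAAG/0: at [0, 6, 15, 25, 31, 43, 60, 73, 100, 109, 175, 185, 192, 203] ⇒ [6, 15, 25, 31, 43, 60, 73, 100, 109, 175, 185, 192, 203] (position 0 is a terminus of the linear molecule — no cut)

All cut coordinates (distinct, sorted): [6, 15, 25, 31, 43, 53, 60, 67, 73, 91, 100, 109, 122, 129, 139, 149, 175, 185, 192, 203]

Fragment lengths:
  [0,6): 6 bp
  [6,15): 9 bp
  [15,25): 10 bp
  [25,31): 6 bp
  [31,43): 12 bp
  [43,53): 10 bp
  [53,60): 7 bp
  [60,67): 7 bp
  [67,73): 6 bp
  [73,91): 18 bp
  [91,100): 9 bp
  [100,109): 9 bp
  [109,122): 13 bp
  [122,129): 7 bp
  [129,139): 10 bp
  [139,149): 10 bp
  [149,175): 26 bp
  [175,185): 10 bp
  [185,192): 7 bp
  [192,203): 11 bp
  [203,211): 8 bp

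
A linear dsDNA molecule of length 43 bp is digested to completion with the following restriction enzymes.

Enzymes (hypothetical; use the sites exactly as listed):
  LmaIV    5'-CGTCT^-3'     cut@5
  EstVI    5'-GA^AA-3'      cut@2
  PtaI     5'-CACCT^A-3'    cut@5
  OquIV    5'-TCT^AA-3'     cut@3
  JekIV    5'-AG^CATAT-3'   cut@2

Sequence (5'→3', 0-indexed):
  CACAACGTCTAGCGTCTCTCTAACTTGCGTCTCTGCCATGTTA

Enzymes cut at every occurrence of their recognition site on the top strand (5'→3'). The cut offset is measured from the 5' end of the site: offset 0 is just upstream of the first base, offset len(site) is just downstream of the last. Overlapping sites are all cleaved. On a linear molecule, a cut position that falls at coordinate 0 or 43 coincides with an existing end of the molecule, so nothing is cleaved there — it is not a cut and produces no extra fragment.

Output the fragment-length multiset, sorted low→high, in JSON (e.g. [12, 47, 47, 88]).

Scan for sites:
  LmaIV CGTCT/5: at [5, 12, 27] ⇒ [10, 17, 32]
  EstVI (GAAA, off=2): no sites
  PtaI (CACCTA, off=5): no sites
  OquIV TCTAA/3: at [18] ⇒ [21]
  JekIV (AGCATAT, off=2): no sites

All cut coordinates (distinct, sorted): [10, 17, 21, 32]

Fragment lengths:
  [0,10): 10 bp
  [10,17): 7 bp
  [17,21): 4 bp
  [21,32): 11 bp
  [32,43): 11 bp

[4,7,10,11,11]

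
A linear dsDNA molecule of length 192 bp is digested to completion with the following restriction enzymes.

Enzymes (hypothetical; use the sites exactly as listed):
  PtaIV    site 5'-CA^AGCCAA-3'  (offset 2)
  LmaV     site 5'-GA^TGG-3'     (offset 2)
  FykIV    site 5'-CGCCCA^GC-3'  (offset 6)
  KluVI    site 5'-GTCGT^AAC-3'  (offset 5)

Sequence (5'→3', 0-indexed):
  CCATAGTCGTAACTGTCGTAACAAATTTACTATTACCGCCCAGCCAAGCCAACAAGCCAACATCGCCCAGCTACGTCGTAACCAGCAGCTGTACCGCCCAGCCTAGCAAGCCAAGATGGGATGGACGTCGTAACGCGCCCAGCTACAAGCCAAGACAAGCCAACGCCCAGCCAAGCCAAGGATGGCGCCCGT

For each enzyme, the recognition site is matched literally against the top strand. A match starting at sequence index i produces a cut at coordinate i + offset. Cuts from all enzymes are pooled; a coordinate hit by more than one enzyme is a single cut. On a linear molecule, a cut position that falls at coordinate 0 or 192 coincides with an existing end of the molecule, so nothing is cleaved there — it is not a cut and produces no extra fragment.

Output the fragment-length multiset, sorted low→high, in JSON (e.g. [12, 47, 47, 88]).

[4,4,5,6,8,8,8,9,9,10,10,10,10,10,10,12,15,21,23]

Per-enzyme occurrences:
  PtaIV (CAAGCCAA, off=2): starts [44, 52, 106, 145, 155, 171] → cuts [46, 54, 108, 147, 157, 173]
  LmaV (GATGG, off=2): starts [114, 119, 180] → cuts [116, 121, 182]
  FykIV (CGCCCAGC, off=6): starts [36, 63, 94, 135, 163] → cuts [42, 69, 100, 141, 169]
  KluVI (GTCGTAAC, off=5): starts [5, 14, 74, 126] → cuts [10, 19, 79, 131]

Pooled cuts: [10, 19, 42, 46, 54, 69, 79, 100, 108, 116, 121, 131, 141, 147, 157, 169, 173, 182]

Fragments:
  [0,10): 10 bp
  [10,19): 9 bp
  [19,42): 23 bp
  [42,46): 4 bp
  [46,54): 8 bp
  [54,69): 15 bp
  [69,79): 10 bp
  [79,100): 21 bp
  [100,108): 8 bp
  [108,116): 8 bp
  [116,121): 5 bp
  [121,131): 10 bp
  [131,141): 10 bp
  [141,147): 6 bp
  [147,157): 10 bp
  [157,169): 12 bp
  [169,173): 4 bp
  [173,182): 9 bp
  [182,192): 10 bp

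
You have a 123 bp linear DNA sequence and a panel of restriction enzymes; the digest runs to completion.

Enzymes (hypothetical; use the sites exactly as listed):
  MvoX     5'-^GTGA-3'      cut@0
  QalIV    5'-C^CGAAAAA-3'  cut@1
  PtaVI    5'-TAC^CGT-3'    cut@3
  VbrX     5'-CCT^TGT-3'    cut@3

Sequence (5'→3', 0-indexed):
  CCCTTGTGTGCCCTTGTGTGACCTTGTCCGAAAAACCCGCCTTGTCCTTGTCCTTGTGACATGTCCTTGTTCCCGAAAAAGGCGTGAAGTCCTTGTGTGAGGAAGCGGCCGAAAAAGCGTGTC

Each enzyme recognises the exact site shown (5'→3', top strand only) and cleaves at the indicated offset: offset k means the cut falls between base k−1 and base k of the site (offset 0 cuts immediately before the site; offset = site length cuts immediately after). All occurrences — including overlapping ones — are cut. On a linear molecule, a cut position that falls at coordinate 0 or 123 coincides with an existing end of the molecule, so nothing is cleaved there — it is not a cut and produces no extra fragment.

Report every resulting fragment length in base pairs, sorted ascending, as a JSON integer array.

[1,3,3,4,4,6,6,6,7,10,10,10,12,13,14,14]

Scan for sites:
  MvoX (GTGA, off=0): starts [17, 55, 83, 96] → cuts [17, 55, 83, 96]
  QalIV (CCGAAAAA, off=1): starts [27, 72, 108] → cuts [28, 73, 109]
  PtaVI (TACCGT, off=3): no sites
  VbrX (CCTTGT, off=3): starts [1, 11, 21, 39, 45, 51, 64, 90] → cuts [4, 14, 24, 42, 48, 54, 67, 93]

Pooled cuts: [4, 14, 17, 24, 28, 42, 48, 54, 55, 67, 73, 83, 93, 96, 109]

Fragment lengths:
  [0,4): 4 bp
  [4,14): 10 bp
  [14,17): 3 bp
  [17,24): 7 bp
  [24,28): 4 bp
  [28,42): 14 bp
  [42,48): 6 bp
  [48,54): 6 bp
  [54,55): 1 bp
  [55,67): 12 bp
  [67,73): 6 bp
  [73,83): 10 bp
  [83,93): 10 bp
  [93,96): 3 bp
  [96,109): 13 bp
  [109,123): 14 bp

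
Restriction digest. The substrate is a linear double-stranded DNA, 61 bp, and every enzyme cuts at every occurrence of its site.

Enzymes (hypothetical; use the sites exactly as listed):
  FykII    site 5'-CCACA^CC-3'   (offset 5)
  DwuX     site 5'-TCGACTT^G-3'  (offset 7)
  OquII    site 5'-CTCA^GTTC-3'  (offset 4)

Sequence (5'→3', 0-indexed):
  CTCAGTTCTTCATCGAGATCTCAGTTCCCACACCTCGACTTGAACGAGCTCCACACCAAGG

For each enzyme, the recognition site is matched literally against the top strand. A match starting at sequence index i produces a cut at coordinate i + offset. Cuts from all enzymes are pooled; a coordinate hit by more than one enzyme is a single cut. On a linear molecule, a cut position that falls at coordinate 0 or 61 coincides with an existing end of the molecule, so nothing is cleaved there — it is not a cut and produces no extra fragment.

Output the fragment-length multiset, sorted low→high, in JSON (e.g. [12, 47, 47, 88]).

[4,6,9,9,14,19]

Scan for sites:
  FykII (CCACACC, off=5): starts [27, 50] → cuts [32, 55]
  DwuX (TCGACTTG, off=7): starts [34] → cuts [41]
  OquII (CTCAGTTC, off=4): starts [0, 19] → cuts [4, 23]

All cut coordinates (distinct, sorted): [4, 23, 32, 41, 55]

Fragments:
  [0,4): 4 bp
  [4,23): 19 bp
  [23,32): 9 bp
  [32,41): 9 bp
  [41,55): 14 bp
  [55,61): 6 bp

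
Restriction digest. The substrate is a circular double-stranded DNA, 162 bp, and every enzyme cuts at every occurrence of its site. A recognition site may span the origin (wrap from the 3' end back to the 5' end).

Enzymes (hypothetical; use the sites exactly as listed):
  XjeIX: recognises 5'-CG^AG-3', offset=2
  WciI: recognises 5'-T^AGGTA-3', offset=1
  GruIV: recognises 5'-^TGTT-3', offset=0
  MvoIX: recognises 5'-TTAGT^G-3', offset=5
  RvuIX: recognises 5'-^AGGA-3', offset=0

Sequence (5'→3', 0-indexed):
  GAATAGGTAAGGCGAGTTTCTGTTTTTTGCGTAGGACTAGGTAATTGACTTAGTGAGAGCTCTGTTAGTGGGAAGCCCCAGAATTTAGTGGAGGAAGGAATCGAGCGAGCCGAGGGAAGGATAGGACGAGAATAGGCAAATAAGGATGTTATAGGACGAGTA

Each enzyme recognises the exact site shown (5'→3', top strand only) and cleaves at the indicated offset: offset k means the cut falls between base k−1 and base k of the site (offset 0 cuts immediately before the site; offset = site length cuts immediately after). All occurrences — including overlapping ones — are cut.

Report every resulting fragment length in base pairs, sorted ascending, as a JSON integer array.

Site scan:
  XjeIX CGAG/2: at [12, 101, 105, 110, 126, 156] ⇒ [14, 103, 107, 112, 128, 158]
  WciI TAGGTA/1: at [3, 37] ⇒ [4, 38]
  GruIV TGTT/0: at [20, 62, 146] ⇒ [20, 62, 146]
  MvoIX TTAGTG/5: at [49, 64, 84] ⇒ [54, 69, 89]
  RvuIX AGGA/0: at [32, 91, 95, 117, 122, 142, 152] ⇒ [32, 91, 95, 117, 122, 142, 152]

All cut coordinates (distinct, sorted): [4, 14, 20, 32, 38, 54, 62, 69, 89, 91, 95, 103, 107, 112, 117, 122, 128, 142, 146, 152, 158]

Fragment lengths:
  4→14: 10 bp
  14→20: 6 bp
  20→32: 12 bp
  32→38: 6 bp
  38→54: 16 bp
  54→62: 8 bp
  62→69: 7 bp
  69→89: 20 bp
  89→91: 2 bp
  91→95: 4 bp
  95→103: 8 bp
  103→107: 4 bp
  107→112: 5 bp
  112→117: 5 bp
  117→122: 5 bp
  122→128: 6 bp
  128→142: 14 bp
  142→146: 4 bp
  146→152: 6 bp
  152→158: 6 bp
  158→4 (wrap): 162-158+4 = 8 bp

[2,4,4,4,5,5,5,6,6,6,6,6,7,8,8,8,10,12,14,16,20]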